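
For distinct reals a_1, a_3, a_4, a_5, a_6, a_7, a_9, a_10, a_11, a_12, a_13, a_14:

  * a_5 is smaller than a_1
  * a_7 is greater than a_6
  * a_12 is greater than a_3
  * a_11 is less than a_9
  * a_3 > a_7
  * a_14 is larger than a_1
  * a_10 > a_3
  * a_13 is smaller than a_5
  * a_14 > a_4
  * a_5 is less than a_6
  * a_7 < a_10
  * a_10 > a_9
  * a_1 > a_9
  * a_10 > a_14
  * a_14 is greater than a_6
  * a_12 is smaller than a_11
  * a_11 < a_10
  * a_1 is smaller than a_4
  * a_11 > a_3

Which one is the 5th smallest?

a_3

Chaining the given pairs: a_13 < a_5 < a_6 < a_7 < a_3 < a_12 < a_11 < a_9 < a_1 < a_4 < a_14 < a_10.
The 5th smallest is a_3.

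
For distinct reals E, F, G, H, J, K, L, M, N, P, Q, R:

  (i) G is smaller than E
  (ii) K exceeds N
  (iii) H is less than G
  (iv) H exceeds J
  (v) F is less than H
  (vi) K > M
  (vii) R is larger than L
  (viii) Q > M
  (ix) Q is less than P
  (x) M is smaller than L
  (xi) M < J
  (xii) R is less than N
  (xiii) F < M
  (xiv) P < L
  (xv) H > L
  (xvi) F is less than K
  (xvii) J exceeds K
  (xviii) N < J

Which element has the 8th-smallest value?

Piecing the relations together gives one ordering: F < M < Q < P < L < R < N < K < J < H < G < E.
The 8th smallest is K.

K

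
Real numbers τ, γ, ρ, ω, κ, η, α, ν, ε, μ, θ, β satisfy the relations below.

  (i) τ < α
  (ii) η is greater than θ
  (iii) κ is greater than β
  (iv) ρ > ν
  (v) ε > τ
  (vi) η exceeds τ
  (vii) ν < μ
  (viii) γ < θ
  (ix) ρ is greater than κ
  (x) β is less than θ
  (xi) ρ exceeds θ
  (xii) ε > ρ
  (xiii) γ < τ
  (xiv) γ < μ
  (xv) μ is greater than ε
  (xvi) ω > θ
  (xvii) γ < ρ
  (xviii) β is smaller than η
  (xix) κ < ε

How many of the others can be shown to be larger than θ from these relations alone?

The elements the relations force above θ are η, ρ, ε, μ, ω — no chain reaches any other.
That is 5.

5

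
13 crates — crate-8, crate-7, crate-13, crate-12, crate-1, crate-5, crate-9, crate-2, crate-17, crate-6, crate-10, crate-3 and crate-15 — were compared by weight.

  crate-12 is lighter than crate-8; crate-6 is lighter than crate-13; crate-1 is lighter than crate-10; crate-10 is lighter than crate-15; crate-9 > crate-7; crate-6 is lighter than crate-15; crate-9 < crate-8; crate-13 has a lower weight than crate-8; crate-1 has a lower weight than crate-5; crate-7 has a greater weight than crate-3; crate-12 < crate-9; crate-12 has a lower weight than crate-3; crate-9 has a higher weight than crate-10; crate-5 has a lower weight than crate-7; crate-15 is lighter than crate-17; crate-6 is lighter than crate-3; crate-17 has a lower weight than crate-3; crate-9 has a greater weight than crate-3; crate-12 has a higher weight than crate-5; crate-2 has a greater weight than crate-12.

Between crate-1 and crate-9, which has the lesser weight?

crate-1

Link the given pairs in sequence: crate-1 < crate-10; crate-10 < crate-15; crate-15 < crate-17; crate-17 < crate-3; crate-3 < crate-9.
Chaining these gives crate-1 < crate-10 < crate-15 < crate-17 < crate-3 < crate-9.
So crate-1 < crate-9; crate-1 is the lighter of the two.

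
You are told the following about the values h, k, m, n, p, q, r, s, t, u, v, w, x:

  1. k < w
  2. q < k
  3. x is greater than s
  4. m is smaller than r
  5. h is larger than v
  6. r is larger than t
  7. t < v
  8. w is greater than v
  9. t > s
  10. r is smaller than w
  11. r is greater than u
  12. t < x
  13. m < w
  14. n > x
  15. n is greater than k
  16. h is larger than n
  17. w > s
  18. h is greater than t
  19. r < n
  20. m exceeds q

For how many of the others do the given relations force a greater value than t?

6

From t the given relations immediately reach v, x, r, h.
From those, n, w — 6 in total.
Nothing else is reachable above t; 6 in all.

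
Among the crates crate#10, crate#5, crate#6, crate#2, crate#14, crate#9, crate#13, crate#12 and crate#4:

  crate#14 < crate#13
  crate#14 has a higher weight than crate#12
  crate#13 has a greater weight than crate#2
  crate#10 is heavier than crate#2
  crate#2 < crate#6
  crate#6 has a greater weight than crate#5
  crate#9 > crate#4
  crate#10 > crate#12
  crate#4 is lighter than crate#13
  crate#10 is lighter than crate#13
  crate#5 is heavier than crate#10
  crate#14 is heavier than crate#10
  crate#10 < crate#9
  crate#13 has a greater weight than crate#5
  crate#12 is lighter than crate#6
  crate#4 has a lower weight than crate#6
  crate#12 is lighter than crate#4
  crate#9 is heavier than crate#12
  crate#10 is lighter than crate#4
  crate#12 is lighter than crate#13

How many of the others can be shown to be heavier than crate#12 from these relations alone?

7

The elements the relations force above crate#12 are crate#10, crate#4, crate#5, crate#9, crate#14, crate#6, crate#13 — no chain reaches any other.
That is 7.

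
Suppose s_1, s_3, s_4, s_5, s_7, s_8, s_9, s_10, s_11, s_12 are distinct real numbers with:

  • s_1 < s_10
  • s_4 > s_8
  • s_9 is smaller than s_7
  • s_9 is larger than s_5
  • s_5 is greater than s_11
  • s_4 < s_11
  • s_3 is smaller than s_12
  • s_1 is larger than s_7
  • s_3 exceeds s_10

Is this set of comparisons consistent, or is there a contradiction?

consistent

Every relation is compatible with s_8 < s_4 < s_11 < s_5 < s_9 < s_7 < s_1 < s_10 < s_3 < s_12; the set is consistent.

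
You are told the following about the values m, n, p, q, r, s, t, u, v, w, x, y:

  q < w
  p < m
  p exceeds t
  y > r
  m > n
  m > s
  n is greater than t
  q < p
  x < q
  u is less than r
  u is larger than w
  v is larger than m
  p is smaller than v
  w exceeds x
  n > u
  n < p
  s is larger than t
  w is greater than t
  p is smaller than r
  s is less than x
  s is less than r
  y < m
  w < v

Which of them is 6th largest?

The consecutive relations fix a unique order: t < s < x < q < w < u < n < p < r < y < m < v.
The 6th largest is n.

n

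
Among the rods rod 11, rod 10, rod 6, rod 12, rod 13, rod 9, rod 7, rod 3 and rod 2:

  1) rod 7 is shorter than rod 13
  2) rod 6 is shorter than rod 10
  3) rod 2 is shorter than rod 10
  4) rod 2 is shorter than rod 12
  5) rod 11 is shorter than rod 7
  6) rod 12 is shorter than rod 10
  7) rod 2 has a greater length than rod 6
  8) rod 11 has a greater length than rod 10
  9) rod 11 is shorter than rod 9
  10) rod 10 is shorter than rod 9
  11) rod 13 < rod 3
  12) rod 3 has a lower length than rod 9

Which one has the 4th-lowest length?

Chaining the given pairs: rod 6 < rod 2 < rod 12 < rod 10 < rod 11 < rod 7 < rod 13 < rod 3 < rod 9.
Counting 4 from the smallest end gives rod 10.

rod 10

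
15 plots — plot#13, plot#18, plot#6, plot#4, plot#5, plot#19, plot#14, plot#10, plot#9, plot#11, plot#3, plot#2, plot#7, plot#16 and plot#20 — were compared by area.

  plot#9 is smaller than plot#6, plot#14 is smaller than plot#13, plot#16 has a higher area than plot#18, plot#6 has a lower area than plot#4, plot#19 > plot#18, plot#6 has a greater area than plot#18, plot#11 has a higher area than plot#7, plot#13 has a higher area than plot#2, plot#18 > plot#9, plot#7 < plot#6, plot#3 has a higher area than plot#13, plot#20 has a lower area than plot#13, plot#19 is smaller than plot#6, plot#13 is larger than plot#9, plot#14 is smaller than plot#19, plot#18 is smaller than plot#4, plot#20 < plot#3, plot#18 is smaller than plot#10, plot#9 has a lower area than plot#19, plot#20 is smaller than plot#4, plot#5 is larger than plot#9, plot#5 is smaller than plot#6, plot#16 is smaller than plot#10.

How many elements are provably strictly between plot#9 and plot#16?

The relations place plot#9 below plot#16. An element lies strictly between them when it is forced above plot#9 and also forced below plot#16.
Above plot#9: {plot#5, plot#18, plot#19, plot#10, plot#6, plot#13, plot#4, plot#3}. Below plot#16: {plot#18}.
Intersection: {plot#18} — 1.

1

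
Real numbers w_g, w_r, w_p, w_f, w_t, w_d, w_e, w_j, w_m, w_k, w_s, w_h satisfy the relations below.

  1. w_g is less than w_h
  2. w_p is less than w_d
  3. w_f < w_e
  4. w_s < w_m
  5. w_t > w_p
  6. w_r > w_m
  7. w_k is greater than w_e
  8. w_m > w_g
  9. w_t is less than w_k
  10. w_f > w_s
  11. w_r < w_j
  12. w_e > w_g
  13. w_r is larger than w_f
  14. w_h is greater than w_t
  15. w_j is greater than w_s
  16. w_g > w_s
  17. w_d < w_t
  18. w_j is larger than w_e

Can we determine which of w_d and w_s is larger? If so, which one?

Following every chain through w_s: above w_s we get w_g, w_f, w_e, w_m, w_r, w_j, w_h, w_k.
w_d is not reached, and no chain runs the other way from w_d to w_s.
So the given relations leave the order of w_s and w_d undetermined.

undetermined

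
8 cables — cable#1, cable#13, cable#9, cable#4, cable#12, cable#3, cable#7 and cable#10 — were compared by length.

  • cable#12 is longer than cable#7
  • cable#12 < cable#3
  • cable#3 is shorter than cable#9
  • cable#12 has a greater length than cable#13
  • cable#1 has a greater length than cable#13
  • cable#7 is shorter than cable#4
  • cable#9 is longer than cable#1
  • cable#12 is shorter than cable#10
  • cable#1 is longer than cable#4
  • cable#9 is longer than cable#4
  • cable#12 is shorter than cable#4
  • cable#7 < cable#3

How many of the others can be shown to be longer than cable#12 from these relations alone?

The elements the relations force above cable#12 are cable#3, cable#10, cable#4, cable#1, cable#9 — no chain reaches any other.
That is 5.

5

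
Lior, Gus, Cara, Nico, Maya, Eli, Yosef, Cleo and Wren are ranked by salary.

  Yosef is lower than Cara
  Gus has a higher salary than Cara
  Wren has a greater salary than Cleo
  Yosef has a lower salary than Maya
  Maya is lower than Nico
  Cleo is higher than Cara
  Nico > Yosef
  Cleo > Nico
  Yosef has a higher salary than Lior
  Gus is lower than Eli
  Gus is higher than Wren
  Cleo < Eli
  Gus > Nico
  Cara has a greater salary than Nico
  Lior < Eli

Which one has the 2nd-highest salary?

The consecutive relations fix a unique order: Lior < Yosef < Maya < Nico < Cara < Cleo < Wren < Gus < Eli.
The 2nd largest is Gus.

Gus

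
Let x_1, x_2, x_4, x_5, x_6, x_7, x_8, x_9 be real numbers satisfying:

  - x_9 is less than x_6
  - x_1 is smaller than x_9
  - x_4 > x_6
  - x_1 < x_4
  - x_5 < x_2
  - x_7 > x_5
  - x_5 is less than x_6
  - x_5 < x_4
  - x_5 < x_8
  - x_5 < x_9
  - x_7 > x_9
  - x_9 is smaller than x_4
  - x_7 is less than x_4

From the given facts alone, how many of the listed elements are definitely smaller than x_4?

5

Directly below x_4: x_1, x_5, x_9, x_6, x_7.
Nothing else is reachable below x_4; 5 in all.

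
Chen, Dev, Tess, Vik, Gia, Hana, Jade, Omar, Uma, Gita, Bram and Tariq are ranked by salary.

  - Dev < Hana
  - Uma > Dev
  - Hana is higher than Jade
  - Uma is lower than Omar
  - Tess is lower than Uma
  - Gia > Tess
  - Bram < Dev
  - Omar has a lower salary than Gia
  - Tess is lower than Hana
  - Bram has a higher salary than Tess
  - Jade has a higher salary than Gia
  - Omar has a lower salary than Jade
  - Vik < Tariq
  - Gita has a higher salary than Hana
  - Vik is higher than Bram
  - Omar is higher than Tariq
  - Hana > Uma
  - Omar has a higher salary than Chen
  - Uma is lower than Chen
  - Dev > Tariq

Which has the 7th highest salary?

The consecutive relations fix a unique order: Tess < Bram < Vik < Tariq < Dev < Uma < Chen < Omar < Gia < Jade < Hana < Gita.
The 7th largest is Uma.

Uma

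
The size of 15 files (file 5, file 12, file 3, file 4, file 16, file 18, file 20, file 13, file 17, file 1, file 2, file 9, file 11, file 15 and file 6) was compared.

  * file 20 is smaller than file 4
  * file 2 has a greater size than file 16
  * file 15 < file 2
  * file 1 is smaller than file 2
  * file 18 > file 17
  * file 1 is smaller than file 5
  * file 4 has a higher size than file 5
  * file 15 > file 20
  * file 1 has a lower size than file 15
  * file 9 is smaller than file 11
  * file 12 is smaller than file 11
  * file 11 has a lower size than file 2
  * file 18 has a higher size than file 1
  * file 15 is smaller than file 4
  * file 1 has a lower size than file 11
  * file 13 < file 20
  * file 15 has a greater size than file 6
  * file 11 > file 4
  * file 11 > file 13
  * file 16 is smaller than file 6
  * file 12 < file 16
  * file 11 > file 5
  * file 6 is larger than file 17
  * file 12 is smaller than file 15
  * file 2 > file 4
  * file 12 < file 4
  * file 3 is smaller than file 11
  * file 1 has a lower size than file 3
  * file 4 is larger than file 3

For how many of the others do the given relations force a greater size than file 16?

Directly above file 16: file 6, file 2.
One step further: file 15 (3 so far).
One step further: file 4 (4 so far).
One step further: file 11 (5 so far).
No other element is forced above file 16 by the given relations, so the count is 5.

5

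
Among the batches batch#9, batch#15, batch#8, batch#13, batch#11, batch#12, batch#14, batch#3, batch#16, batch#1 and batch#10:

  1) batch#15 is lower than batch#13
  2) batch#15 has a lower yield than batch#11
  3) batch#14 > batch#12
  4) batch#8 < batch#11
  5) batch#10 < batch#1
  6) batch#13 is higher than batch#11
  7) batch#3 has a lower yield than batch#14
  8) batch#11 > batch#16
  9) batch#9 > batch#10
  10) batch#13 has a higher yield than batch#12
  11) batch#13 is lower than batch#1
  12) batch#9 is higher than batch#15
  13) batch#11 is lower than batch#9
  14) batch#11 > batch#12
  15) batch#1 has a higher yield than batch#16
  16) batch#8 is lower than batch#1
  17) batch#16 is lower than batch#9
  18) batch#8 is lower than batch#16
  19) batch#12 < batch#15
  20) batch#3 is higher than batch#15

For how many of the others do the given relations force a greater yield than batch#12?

Directly above batch#12: batch#15, batch#11, batch#13, batch#14.
One step further: batch#9, batch#1, batch#3 (7 so far).
Nothing else is reachable above batch#12; 7 in all.

7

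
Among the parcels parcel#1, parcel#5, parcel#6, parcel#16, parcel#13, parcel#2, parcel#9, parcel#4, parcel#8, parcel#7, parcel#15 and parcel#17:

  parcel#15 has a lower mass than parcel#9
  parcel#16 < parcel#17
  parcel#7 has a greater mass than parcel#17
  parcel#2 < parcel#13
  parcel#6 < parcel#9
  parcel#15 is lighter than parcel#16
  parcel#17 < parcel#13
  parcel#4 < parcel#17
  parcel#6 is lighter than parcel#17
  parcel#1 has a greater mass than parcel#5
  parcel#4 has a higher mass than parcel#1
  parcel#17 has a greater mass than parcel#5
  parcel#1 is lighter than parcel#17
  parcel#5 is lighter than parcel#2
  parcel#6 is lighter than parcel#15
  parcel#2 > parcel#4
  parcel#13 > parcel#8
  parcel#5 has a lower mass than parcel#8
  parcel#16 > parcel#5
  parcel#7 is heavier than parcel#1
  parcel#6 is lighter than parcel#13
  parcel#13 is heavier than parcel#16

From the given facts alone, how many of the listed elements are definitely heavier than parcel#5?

The elements the relations force above parcel#5 are parcel#1, parcel#4, parcel#16, parcel#17, parcel#2, parcel#7, parcel#8, parcel#13 — no chain reaches any other.
That is 8.

8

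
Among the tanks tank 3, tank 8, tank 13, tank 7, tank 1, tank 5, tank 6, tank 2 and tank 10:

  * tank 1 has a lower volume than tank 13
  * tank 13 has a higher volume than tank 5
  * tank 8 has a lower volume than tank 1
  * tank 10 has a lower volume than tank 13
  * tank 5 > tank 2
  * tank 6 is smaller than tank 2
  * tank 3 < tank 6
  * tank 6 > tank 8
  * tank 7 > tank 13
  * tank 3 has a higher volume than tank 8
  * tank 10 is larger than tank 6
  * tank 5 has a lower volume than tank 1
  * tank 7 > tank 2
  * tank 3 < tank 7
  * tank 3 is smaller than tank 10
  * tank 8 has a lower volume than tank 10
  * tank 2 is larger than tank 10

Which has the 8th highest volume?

The consecutive relations fix a unique order: tank 8 < tank 3 < tank 6 < tank 10 < tank 2 < tank 5 < tank 1 < tank 13 < tank 7.
Counting 8 from the largest end gives tank 3.

tank 3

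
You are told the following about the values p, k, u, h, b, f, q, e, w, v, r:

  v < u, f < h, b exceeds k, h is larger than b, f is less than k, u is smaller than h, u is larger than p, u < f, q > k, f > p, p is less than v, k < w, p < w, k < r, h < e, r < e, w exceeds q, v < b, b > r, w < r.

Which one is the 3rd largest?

b

Chaining the given pairs: p < v < u < f < k < q < w < r < b < h < e.
The 3rd largest is b.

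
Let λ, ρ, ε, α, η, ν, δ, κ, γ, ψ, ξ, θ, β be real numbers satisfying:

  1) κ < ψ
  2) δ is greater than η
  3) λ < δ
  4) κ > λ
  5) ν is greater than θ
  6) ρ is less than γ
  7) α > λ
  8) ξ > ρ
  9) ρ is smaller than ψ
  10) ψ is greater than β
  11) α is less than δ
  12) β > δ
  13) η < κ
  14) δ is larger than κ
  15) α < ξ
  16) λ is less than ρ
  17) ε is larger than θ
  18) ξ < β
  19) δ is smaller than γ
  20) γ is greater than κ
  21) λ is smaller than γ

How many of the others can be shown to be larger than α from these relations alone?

5

The elements the relations force above α are ξ, δ, β, ψ, γ — no chain reaches any other.
That is 5.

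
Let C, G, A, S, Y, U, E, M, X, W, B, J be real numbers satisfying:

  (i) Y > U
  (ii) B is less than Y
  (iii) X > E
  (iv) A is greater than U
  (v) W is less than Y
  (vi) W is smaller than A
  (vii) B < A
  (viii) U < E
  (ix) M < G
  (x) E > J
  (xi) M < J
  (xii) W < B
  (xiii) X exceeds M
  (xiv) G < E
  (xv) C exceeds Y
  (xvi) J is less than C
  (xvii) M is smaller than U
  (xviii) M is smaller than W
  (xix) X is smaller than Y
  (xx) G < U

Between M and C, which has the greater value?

C

M < U and U < E give M < E.
Then E < X extends the chain to X.
With X < Y: M < U < E < X < Y.
Then Y < C extends the chain to C.
So M < C; C is the larger of the two.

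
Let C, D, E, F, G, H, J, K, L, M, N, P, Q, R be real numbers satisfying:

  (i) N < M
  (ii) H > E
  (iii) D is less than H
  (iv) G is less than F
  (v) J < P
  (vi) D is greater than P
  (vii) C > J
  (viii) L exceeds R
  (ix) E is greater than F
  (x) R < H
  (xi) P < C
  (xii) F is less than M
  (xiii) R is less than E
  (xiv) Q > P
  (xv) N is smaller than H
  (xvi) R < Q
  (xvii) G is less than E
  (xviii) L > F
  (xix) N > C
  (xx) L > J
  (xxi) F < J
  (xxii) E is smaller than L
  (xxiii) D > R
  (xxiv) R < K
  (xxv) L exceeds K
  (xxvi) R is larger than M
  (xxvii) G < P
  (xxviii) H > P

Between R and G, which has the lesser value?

G

G < F < J < P < C < N < M < R, by transitivity through F, J, P, C, N, M.
So G < R; G is the smaller of the two.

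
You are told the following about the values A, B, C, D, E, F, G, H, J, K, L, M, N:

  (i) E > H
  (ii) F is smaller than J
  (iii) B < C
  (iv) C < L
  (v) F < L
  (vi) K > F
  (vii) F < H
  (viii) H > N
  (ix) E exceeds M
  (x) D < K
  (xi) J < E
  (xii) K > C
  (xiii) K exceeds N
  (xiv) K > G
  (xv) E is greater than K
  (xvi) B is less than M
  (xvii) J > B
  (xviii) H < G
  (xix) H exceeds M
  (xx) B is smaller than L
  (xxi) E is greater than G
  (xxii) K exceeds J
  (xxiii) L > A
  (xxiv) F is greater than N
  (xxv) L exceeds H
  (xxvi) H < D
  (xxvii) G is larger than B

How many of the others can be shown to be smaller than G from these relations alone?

The elements the relations force below G are N, F, B, M, H — no chain reaches any other.
That is 5.

5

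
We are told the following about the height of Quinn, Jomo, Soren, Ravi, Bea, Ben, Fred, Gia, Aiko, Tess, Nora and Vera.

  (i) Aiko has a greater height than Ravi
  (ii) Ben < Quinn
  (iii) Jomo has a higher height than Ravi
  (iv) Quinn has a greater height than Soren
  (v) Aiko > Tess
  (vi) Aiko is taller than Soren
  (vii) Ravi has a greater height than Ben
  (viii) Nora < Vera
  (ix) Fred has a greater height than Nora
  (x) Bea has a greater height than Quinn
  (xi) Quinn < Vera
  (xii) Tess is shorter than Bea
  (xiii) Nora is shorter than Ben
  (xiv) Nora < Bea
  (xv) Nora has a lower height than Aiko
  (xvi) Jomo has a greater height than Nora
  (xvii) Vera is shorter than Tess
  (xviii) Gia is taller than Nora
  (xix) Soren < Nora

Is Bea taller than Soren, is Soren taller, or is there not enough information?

Soren < Nora and Nora < Ben give Soren < Ben.
With Ben < Quinn: Soren < Nora < Ben < Quinn.
With Quinn < Vera: Soren < Nora < Ben < Quinn < Vera.
With Vera < Tess: Soren < Nora < Ben < Quinn < Vera < Tess.
Then Tess < Bea extends the chain to Bea.
So Bea is taller.

Bea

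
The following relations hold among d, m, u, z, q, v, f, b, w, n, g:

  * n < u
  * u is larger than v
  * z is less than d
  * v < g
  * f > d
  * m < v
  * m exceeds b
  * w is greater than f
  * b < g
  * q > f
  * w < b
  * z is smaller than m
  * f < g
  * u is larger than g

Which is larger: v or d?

d < f and f < w give d < w.
Then w < b extends the chain to b.
With b < m: d < f < w < b < m.
Then m < v extends the chain to v.
So d < v; v is the larger of the two.

v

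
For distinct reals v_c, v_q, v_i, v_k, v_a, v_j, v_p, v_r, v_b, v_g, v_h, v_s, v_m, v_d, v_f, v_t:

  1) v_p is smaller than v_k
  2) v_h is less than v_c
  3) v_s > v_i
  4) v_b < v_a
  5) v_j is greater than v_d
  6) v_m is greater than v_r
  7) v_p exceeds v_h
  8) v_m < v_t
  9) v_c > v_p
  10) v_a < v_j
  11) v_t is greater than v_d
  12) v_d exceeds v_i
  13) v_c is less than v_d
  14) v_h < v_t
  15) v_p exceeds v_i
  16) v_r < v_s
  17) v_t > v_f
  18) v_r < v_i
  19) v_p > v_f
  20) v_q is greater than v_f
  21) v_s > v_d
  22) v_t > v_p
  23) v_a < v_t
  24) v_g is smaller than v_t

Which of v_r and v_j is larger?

Link the given pairs in sequence: v_r < v_i; v_i < v_p; v_p < v_c; v_c < v_d; v_d < v_j.
Together: v_r < v_i < v_p < v_c < v_d < v_j.
So v_r < v_j; v_j is the larger of the two.

v_j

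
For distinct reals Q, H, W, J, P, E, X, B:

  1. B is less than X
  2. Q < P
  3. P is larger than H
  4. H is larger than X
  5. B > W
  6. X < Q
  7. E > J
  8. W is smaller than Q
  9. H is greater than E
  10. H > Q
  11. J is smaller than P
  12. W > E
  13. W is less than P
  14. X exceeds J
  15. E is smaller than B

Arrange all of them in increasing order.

Nothing is placed below J, so it is least; from there J < E; E < W; W < B; B < X; X < Q; Q < H; H < P, each given directly.

J < E < W < B < X < Q < H < P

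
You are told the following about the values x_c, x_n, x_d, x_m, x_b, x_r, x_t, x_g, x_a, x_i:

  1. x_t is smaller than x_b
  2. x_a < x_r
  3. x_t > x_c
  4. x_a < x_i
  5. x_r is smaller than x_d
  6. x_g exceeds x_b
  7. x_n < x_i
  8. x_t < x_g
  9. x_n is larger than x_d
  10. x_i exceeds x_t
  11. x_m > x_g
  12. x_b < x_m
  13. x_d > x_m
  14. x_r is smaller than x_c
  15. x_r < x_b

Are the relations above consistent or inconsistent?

The single ordering x_a < x_r < x_c < x_t < x_b < x_g < x_m < x_d < x_n < x_i satisfies every listed relation, so no contradiction arises.

consistent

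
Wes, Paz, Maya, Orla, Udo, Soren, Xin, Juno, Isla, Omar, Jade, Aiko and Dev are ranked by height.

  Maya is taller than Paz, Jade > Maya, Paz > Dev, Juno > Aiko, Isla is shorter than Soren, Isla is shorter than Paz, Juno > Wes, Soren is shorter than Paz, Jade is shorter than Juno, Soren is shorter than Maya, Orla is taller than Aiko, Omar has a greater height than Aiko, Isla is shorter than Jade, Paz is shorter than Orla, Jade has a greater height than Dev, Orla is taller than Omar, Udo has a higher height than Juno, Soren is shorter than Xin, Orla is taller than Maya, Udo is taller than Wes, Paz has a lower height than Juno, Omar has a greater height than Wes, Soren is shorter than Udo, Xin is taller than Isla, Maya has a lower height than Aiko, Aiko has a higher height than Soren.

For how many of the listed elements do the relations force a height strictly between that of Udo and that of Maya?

The relations place Maya below Udo. An element lies strictly between them when it is forced above Maya and also forced below Udo.
Above Maya: {Aiko, Omar, Jade, Orla, Juno}. Below Udo: {Isla, Dev, Soren, Paz, Wes, Aiko, Jade, Juno}.
Intersection: {Aiko, Jade, Juno} — 3.

3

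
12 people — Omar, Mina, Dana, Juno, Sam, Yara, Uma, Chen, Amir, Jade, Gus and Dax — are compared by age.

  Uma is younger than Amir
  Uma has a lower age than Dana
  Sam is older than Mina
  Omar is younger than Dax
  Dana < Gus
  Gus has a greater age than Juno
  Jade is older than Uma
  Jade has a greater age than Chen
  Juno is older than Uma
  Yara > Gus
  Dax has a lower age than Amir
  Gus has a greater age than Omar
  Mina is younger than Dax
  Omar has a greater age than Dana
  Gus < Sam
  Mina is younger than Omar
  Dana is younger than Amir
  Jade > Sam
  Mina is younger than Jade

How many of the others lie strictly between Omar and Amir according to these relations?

1

The relations place Omar below Amir. An element lies strictly between them when it is forced above Omar and also forced below Amir.
Above Omar: {Dax, Gus, Sam, Jade, Yara}. Below Amir: {Mina, Uma, Dana, Dax}.
Intersection: {Dax} — 1.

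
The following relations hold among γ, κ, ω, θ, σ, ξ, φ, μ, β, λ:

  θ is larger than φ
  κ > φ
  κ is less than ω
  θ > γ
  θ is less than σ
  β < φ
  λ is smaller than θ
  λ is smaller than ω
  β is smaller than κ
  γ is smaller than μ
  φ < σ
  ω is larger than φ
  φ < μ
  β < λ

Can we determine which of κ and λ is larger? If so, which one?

Following every chain through κ: above κ we get ω; below κ we get β, φ.
λ is not reached, and no chain runs the other way from λ to κ.
So the given relations leave the order of κ and λ undetermined.

undetermined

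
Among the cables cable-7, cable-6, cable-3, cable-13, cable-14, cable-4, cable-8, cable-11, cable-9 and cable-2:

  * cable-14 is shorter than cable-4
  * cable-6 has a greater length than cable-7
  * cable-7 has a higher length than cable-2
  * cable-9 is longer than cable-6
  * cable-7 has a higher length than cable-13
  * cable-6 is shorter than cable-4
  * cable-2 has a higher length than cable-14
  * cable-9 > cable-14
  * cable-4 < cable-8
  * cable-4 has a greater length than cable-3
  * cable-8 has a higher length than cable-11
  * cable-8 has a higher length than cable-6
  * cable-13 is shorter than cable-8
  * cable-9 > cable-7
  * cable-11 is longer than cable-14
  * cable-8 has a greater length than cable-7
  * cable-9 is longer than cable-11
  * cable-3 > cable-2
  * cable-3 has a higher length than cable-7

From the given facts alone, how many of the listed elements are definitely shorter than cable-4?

6

From cable-4 the given relations immediately reach cable-14, cable-6, cable-3.
From those, cable-2, cable-7 — 5 in total.
From those, cable-13 — 6 in total.
Nothing else is reachable below cable-4; 6 in all.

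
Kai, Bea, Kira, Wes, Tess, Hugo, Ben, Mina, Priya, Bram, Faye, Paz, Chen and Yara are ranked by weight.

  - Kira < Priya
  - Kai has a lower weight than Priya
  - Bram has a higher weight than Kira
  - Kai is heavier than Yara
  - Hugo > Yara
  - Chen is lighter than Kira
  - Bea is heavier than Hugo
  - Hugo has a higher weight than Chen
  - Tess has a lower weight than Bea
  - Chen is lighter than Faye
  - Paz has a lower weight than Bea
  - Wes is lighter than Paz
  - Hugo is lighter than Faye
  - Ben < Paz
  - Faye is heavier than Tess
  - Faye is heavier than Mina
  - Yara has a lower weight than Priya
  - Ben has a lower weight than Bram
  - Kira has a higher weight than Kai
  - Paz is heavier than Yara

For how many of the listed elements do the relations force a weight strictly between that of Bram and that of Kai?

1

Chaining upward from Kai reaches: Kira, Priya.
Chaining downward from Bram reaches: Ben, Yara, Chen, Kira.
Strictly between Kai and Bram are those in both lists: Kira — 1 element.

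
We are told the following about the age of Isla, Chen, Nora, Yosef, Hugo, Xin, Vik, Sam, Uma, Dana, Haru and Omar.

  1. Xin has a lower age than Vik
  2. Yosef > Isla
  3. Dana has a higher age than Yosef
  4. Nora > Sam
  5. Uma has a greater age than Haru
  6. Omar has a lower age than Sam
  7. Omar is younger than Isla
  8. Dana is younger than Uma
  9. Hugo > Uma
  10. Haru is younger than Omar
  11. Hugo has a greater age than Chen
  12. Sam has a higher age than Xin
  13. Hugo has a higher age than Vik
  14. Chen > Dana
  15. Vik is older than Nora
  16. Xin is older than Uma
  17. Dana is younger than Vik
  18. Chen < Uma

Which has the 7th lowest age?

Piecing the relations together gives one ordering: Haru < Omar < Isla < Yosef < Dana < Chen < Uma < Xin < Sam < Nora < Vik < Hugo.
The 7th smallest is Uma.

Uma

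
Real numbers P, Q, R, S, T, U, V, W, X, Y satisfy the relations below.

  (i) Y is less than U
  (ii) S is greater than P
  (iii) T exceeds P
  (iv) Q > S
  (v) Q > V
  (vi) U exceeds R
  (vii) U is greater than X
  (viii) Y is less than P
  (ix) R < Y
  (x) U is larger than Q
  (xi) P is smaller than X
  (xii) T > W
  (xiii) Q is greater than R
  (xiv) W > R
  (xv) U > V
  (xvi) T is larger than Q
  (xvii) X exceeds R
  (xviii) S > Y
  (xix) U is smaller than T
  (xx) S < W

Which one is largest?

R is not greatest since R < W; Y is not greatest since Y < P; P is not greatest since P < S; V is not greatest since V < Q; S is not greatest since S < Q; W is not greatest since W < T; Q is not greatest since Q < U; X is not greatest since X < U; U is not greatest since U < T.
Only T has nothing above it, so T is the largest.

T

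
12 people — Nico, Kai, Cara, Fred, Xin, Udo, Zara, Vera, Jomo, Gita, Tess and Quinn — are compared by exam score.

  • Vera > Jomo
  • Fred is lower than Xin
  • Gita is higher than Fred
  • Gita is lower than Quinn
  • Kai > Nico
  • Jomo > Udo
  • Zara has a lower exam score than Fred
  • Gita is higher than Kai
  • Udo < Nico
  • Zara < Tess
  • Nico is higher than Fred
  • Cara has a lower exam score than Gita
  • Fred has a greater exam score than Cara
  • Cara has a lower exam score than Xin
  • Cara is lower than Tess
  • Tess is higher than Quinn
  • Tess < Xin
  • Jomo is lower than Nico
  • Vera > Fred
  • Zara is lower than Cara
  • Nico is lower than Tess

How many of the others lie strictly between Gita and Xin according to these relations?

2

The relations place Gita below Xin. An element lies strictly between them when it is forced above Gita and also forced below Xin.
Above Gita: {Quinn, Tess}. Below Xin: {Udo, Zara, Cara, Jomo, Fred, Nico, Kai, Quinn, Tess}.
Intersection: {Quinn, Tess} — 2.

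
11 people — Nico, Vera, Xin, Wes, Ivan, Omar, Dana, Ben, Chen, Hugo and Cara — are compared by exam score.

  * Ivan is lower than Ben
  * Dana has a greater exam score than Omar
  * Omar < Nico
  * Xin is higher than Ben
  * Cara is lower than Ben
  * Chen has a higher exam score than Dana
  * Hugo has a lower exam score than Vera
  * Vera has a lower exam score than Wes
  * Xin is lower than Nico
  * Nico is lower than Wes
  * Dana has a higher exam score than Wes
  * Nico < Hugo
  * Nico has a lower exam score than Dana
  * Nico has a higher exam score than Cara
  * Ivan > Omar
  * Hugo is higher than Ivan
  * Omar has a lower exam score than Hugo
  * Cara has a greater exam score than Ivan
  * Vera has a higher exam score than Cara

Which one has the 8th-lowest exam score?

Vera

Piecing the relations together gives one ordering: Omar < Ivan < Cara < Ben < Xin < Nico < Hugo < Vera < Wes < Dana < Chen.
The 8th smallest is Vera.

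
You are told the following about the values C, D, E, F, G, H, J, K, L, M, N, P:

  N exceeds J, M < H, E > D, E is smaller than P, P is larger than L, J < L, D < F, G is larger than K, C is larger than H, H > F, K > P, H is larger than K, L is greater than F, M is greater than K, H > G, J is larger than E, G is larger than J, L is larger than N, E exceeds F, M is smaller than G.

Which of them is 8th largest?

Piecing the relations together gives one ordering: D < F < E < J < N < L < P < K < M < G < H < C.
Counting 8 from the largest end gives N.

N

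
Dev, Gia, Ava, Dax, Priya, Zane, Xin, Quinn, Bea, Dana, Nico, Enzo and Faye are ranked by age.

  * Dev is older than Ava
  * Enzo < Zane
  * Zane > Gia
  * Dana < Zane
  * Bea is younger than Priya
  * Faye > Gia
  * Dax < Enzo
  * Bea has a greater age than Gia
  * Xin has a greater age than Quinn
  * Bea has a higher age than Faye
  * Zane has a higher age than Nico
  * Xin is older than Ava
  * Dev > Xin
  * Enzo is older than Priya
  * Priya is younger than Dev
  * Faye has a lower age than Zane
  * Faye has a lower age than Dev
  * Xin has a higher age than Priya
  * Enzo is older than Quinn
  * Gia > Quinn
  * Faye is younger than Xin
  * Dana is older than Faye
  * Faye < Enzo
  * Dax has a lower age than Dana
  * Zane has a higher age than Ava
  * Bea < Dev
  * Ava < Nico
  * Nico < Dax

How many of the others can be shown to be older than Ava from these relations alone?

Directly above Ava: Nico, Zane, Xin, Dev.
One step further: Dax (5 so far).
One step further: Dana, Enzo (7 so far).
No other element is forced above Ava by the given relations, so the count is 7.

7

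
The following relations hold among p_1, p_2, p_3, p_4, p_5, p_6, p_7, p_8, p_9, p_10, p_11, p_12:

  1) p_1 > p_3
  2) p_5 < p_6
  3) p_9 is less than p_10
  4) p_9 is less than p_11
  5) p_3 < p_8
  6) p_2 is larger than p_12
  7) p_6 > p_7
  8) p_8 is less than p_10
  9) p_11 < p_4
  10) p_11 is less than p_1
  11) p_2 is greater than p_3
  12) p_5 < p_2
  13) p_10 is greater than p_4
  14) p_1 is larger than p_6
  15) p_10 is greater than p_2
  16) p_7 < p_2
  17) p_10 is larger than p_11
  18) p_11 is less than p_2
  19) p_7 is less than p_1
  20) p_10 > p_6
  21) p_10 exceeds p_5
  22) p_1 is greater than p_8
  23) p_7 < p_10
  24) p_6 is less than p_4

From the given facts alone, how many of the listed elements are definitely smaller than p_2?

The elements the relations force below p_2 are p_5, p_12, p_7, p_3, p_9, p_11 — no chain reaches any other.
That is 6.

6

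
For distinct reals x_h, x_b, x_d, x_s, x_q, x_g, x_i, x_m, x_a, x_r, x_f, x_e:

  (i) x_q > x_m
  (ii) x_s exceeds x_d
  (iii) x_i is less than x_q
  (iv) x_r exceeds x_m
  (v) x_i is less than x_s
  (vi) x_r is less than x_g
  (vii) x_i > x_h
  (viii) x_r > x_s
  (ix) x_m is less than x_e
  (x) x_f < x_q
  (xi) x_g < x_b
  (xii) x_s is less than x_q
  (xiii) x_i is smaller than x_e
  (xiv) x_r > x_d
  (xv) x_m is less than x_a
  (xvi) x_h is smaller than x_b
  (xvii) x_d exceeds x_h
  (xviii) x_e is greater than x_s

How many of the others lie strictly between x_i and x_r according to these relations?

1

The relations place x_i below x_r. An element lies strictly between them when it is forced above x_i and also forced below x_r.
Above x_i: {x_s, x_e, x_q, x_g, x_b}. Below x_r: {x_m, x_h, x_d, x_s}.
Intersection: {x_s} — 1.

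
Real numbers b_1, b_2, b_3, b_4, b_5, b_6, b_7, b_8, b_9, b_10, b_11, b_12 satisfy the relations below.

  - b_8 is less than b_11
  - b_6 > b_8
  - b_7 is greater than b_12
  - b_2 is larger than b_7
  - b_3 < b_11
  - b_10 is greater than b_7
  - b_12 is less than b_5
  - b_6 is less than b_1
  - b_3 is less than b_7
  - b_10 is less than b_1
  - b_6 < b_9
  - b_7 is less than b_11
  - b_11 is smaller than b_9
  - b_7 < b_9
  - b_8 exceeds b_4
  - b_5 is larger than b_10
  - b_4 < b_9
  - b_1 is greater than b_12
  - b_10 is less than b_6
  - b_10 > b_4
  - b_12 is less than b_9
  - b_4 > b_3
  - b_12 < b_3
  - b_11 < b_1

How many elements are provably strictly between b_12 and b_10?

3

Chaining upward from b_12 reaches: b_3, b_4, b_7, b_8, b_11, b_6, b_5, b_1, b_2, b_9.
Chaining downward from b_10 reaches: b_3, b_4, b_7.
Strictly between b_12 and b_10 are those in both lists: b_3, b_4, b_7 — 3 elements.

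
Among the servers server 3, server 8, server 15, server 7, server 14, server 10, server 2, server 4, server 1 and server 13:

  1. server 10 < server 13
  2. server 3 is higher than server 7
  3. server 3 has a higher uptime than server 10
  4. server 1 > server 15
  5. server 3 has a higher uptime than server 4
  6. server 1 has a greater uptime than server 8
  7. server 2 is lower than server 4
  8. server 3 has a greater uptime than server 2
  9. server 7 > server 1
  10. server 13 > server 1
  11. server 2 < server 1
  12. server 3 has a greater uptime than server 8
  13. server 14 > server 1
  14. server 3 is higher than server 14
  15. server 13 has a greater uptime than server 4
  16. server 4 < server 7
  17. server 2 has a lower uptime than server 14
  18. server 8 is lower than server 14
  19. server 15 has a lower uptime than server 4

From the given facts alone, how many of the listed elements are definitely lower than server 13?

Directly below server 13: server 1, server 4, server 10.
One step further: server 15, server 8, server 2 (6 so far).
Nothing else is reachable below server 13; 6 in all.

6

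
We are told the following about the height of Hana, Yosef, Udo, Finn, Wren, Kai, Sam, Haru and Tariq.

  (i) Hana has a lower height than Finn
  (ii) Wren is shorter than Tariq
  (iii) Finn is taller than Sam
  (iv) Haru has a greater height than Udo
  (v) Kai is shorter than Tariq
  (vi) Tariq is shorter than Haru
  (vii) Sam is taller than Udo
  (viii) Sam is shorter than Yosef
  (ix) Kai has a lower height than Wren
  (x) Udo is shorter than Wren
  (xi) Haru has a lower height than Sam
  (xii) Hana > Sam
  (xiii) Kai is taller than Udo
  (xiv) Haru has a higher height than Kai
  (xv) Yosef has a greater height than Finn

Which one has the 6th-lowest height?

Chaining the given pairs: Udo < Kai < Wren < Tariq < Haru < Sam < Hana < Finn < Yosef.
The 6th smallest is Sam.

Sam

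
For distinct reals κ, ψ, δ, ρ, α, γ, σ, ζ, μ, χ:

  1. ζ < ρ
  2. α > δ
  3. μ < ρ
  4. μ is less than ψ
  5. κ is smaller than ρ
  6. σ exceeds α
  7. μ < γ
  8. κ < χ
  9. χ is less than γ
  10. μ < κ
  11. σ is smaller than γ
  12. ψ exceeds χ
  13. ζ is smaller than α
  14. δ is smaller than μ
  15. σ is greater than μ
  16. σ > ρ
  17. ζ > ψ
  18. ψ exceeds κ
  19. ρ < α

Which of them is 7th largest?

Chaining the given pairs: δ < μ < κ < χ < ψ < ζ < ρ < α < σ < γ.
The 7th largest is χ.

χ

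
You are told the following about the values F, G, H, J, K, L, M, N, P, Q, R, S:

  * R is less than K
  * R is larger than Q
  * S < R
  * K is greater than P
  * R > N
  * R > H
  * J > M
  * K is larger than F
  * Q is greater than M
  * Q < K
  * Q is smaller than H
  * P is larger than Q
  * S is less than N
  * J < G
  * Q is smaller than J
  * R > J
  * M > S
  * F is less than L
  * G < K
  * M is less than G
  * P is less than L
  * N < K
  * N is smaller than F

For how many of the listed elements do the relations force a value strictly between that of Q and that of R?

Chaining upward from Q reaches: H, P, J, G, L, K.
Chaining downward from R reaches: S, M, H, N, J.
Strictly between Q and R are those in both lists: H, J — 2 elements.

2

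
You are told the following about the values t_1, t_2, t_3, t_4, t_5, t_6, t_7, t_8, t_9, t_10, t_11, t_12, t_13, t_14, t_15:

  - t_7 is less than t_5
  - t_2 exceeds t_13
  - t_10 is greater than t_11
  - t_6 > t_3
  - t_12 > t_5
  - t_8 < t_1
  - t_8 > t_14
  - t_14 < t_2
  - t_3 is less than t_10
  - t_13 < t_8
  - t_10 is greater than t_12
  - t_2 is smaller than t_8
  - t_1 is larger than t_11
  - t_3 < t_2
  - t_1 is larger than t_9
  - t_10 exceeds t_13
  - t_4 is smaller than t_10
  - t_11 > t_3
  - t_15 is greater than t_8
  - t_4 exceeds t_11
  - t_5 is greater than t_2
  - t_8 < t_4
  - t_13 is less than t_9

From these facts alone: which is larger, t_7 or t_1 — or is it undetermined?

Following every chain through t_7: above t_7 we get t_5, t_12, t_10.
t_1 is not reached, and no chain runs the other way from t_1 to t_7.
So the given relations leave the order of t_7 and t_1 undetermined.

undetermined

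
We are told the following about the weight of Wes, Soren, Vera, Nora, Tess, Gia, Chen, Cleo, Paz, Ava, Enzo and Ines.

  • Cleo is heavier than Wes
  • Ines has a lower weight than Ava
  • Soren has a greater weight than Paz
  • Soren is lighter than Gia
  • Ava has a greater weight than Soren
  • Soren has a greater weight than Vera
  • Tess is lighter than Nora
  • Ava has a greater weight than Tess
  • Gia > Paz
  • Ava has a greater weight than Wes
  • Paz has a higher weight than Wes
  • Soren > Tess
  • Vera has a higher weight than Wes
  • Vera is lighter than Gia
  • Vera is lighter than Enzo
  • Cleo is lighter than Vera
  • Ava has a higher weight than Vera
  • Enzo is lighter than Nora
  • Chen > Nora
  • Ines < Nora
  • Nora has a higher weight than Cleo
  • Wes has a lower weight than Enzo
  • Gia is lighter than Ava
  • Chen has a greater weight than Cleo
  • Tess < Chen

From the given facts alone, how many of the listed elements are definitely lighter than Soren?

5

Directly below Soren: Paz, Tess, Vera.
One step further: Wes, Cleo (5 so far).
Nothing else is reachable below Soren; 5 in all.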